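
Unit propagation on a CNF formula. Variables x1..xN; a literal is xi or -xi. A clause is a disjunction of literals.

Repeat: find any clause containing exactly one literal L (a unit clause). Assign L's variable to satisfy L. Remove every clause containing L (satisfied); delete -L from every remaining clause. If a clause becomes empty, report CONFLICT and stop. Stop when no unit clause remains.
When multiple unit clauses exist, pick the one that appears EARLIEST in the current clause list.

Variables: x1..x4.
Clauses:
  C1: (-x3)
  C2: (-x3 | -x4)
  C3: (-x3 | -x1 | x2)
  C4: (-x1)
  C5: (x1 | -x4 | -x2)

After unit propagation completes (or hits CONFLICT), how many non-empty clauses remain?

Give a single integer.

Answer: 1

Derivation:
unit clause [-3] forces x3=F; simplify:
  satisfied 3 clause(s); 2 remain; assigned so far: [3]
unit clause [-1] forces x1=F; simplify:
  drop 1 from [1, -4, -2] -> [-4, -2]
  satisfied 1 clause(s); 1 remain; assigned so far: [1, 3]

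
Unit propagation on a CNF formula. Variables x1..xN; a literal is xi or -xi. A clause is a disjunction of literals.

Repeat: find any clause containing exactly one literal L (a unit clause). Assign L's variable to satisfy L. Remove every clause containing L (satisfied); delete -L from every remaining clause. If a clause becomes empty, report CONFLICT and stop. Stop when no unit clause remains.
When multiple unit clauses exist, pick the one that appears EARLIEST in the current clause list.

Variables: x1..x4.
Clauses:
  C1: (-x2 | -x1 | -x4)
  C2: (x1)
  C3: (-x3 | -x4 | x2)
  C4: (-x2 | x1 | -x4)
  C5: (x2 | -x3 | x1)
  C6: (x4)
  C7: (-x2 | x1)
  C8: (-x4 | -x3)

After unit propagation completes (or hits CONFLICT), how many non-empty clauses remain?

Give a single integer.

unit clause [1] forces x1=T; simplify:
  drop -1 from [-2, -1, -4] -> [-2, -4]
  satisfied 4 clause(s); 4 remain; assigned so far: [1]
unit clause [4] forces x4=T; simplify:
  drop -4 from [-2, -4] -> [-2]
  drop -4 from [-3, -4, 2] -> [-3, 2]
  drop -4 from [-4, -3] -> [-3]
  satisfied 1 clause(s); 3 remain; assigned so far: [1, 4]
unit clause [-2] forces x2=F; simplify:
  drop 2 from [-3, 2] -> [-3]
  satisfied 1 clause(s); 2 remain; assigned so far: [1, 2, 4]
unit clause [-3] forces x3=F; simplify:
  satisfied 2 clause(s); 0 remain; assigned so far: [1, 2, 3, 4]

Answer: 0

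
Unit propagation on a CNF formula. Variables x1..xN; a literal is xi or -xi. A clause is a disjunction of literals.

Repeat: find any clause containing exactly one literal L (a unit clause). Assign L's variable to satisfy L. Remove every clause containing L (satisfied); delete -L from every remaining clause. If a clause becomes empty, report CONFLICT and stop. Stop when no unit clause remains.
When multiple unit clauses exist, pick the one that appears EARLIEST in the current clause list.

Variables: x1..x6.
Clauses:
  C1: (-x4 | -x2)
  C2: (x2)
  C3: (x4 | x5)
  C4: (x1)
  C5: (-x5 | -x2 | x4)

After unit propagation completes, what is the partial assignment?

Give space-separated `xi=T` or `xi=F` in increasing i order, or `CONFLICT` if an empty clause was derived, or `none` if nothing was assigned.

unit clause [2] forces x2=T; simplify:
  drop -2 from [-4, -2] -> [-4]
  drop -2 from [-5, -2, 4] -> [-5, 4]
  satisfied 1 clause(s); 4 remain; assigned so far: [2]
unit clause [-4] forces x4=F; simplify:
  drop 4 from [4, 5] -> [5]
  drop 4 from [-5, 4] -> [-5]
  satisfied 1 clause(s); 3 remain; assigned so far: [2, 4]
unit clause [5] forces x5=T; simplify:
  drop -5 from [-5] -> [] (empty!)
  satisfied 1 clause(s); 2 remain; assigned so far: [2, 4, 5]
CONFLICT (empty clause)

Answer: CONFLICT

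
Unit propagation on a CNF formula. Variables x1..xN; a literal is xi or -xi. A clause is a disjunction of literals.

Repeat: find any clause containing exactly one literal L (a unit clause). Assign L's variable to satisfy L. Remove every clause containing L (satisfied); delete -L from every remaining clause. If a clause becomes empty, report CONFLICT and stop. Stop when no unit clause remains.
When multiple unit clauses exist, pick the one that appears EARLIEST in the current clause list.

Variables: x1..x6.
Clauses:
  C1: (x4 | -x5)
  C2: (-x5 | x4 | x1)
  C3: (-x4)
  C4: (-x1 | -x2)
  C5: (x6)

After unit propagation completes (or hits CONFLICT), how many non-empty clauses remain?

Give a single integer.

unit clause [-4] forces x4=F; simplify:
  drop 4 from [4, -5] -> [-5]
  drop 4 from [-5, 4, 1] -> [-5, 1]
  satisfied 1 clause(s); 4 remain; assigned so far: [4]
unit clause [-5] forces x5=F; simplify:
  satisfied 2 clause(s); 2 remain; assigned so far: [4, 5]
unit clause [6] forces x6=T; simplify:
  satisfied 1 clause(s); 1 remain; assigned so far: [4, 5, 6]

Answer: 1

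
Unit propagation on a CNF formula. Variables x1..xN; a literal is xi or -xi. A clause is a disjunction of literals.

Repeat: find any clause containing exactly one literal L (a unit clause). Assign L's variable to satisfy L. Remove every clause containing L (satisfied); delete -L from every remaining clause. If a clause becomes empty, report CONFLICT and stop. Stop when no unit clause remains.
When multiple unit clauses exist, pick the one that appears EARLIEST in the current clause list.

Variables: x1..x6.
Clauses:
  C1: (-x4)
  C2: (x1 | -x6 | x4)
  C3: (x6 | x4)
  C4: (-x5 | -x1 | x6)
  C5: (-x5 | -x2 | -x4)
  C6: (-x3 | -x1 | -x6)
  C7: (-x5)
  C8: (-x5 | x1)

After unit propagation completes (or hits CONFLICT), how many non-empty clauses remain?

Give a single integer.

unit clause [-4] forces x4=F; simplify:
  drop 4 from [1, -6, 4] -> [1, -6]
  drop 4 from [6, 4] -> [6]
  satisfied 2 clause(s); 6 remain; assigned so far: [4]
unit clause [6] forces x6=T; simplify:
  drop -6 from [1, -6] -> [1]
  drop -6 from [-3, -1, -6] -> [-3, -1]
  satisfied 2 clause(s); 4 remain; assigned so far: [4, 6]
unit clause [1] forces x1=T; simplify:
  drop -1 from [-3, -1] -> [-3]
  satisfied 2 clause(s); 2 remain; assigned so far: [1, 4, 6]
unit clause [-3] forces x3=F; simplify:
  satisfied 1 clause(s); 1 remain; assigned so far: [1, 3, 4, 6]
unit clause [-5] forces x5=F; simplify:
  satisfied 1 clause(s); 0 remain; assigned so far: [1, 3, 4, 5, 6]

Answer: 0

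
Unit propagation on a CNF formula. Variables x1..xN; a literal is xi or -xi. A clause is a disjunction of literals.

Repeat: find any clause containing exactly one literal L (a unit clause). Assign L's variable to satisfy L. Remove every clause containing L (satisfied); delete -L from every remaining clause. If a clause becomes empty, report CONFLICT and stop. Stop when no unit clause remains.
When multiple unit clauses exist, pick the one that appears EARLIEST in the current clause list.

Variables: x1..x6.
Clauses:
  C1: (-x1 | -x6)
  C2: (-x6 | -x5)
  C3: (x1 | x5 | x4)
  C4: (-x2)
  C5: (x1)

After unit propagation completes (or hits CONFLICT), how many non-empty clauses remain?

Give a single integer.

unit clause [-2] forces x2=F; simplify:
  satisfied 1 clause(s); 4 remain; assigned so far: [2]
unit clause [1] forces x1=T; simplify:
  drop -1 from [-1, -6] -> [-6]
  satisfied 2 clause(s); 2 remain; assigned so far: [1, 2]
unit clause [-6] forces x6=F; simplify:
  satisfied 2 clause(s); 0 remain; assigned so far: [1, 2, 6]

Answer: 0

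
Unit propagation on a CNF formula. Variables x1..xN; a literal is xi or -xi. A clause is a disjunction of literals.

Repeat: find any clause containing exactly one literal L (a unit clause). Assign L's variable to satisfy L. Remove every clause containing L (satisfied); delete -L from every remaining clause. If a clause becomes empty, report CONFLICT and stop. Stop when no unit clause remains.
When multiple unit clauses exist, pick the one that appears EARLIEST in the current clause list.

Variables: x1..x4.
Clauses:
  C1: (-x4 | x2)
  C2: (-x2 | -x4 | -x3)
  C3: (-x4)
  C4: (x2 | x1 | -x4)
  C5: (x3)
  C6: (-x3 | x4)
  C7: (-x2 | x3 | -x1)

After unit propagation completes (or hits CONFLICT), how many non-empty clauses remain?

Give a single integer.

unit clause [-4] forces x4=F; simplify:
  drop 4 from [-3, 4] -> [-3]
  satisfied 4 clause(s); 3 remain; assigned so far: [4]
unit clause [3] forces x3=T; simplify:
  drop -3 from [-3] -> [] (empty!)
  satisfied 2 clause(s); 1 remain; assigned so far: [3, 4]
CONFLICT (empty clause)

Answer: 0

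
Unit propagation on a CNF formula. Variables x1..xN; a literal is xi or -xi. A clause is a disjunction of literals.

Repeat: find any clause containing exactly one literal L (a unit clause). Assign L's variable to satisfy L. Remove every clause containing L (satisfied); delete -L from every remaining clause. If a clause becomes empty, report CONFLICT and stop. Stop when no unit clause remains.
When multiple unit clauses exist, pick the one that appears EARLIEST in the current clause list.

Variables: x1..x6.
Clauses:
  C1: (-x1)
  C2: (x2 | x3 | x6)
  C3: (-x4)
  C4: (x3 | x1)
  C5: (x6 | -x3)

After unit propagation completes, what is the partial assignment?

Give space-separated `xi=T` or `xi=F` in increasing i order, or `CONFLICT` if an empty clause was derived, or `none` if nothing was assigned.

Answer: x1=F x3=T x4=F x6=T

Derivation:
unit clause [-1] forces x1=F; simplify:
  drop 1 from [3, 1] -> [3]
  satisfied 1 clause(s); 4 remain; assigned so far: [1]
unit clause [-4] forces x4=F; simplify:
  satisfied 1 clause(s); 3 remain; assigned so far: [1, 4]
unit clause [3] forces x3=T; simplify:
  drop -3 from [6, -3] -> [6]
  satisfied 2 clause(s); 1 remain; assigned so far: [1, 3, 4]
unit clause [6] forces x6=T; simplify:
  satisfied 1 clause(s); 0 remain; assigned so far: [1, 3, 4, 6]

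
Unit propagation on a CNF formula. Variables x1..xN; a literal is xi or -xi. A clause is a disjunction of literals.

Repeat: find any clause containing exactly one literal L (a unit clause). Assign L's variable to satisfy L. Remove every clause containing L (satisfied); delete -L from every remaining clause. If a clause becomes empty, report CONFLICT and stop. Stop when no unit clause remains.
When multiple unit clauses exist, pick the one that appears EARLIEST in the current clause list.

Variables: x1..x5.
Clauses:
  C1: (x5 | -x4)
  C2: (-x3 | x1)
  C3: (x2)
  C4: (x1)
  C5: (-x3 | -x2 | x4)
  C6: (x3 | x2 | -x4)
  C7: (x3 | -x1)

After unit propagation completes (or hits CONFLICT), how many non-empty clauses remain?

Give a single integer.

Answer: 0

Derivation:
unit clause [2] forces x2=T; simplify:
  drop -2 from [-3, -2, 4] -> [-3, 4]
  satisfied 2 clause(s); 5 remain; assigned so far: [2]
unit clause [1] forces x1=T; simplify:
  drop -1 from [3, -1] -> [3]
  satisfied 2 clause(s); 3 remain; assigned so far: [1, 2]
unit clause [3] forces x3=T; simplify:
  drop -3 from [-3, 4] -> [4]
  satisfied 1 clause(s); 2 remain; assigned so far: [1, 2, 3]
unit clause [4] forces x4=T; simplify:
  drop -4 from [5, -4] -> [5]
  satisfied 1 clause(s); 1 remain; assigned so far: [1, 2, 3, 4]
unit clause [5] forces x5=T; simplify:
  satisfied 1 clause(s); 0 remain; assigned so far: [1, 2, 3, 4, 5]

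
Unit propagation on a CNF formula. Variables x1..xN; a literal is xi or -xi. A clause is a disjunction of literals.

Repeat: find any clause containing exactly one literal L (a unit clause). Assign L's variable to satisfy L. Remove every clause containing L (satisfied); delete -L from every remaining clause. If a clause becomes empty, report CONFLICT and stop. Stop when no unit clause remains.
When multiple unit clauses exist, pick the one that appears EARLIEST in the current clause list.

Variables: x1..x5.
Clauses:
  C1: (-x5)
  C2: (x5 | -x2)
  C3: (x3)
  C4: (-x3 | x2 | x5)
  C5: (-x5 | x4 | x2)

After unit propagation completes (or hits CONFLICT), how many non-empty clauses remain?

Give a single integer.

unit clause [-5] forces x5=F; simplify:
  drop 5 from [5, -2] -> [-2]
  drop 5 from [-3, 2, 5] -> [-3, 2]
  satisfied 2 clause(s); 3 remain; assigned so far: [5]
unit clause [-2] forces x2=F; simplify:
  drop 2 from [-3, 2] -> [-3]
  satisfied 1 clause(s); 2 remain; assigned so far: [2, 5]
unit clause [3] forces x3=T; simplify:
  drop -3 from [-3] -> [] (empty!)
  satisfied 1 clause(s); 1 remain; assigned so far: [2, 3, 5]
CONFLICT (empty clause)

Answer: 0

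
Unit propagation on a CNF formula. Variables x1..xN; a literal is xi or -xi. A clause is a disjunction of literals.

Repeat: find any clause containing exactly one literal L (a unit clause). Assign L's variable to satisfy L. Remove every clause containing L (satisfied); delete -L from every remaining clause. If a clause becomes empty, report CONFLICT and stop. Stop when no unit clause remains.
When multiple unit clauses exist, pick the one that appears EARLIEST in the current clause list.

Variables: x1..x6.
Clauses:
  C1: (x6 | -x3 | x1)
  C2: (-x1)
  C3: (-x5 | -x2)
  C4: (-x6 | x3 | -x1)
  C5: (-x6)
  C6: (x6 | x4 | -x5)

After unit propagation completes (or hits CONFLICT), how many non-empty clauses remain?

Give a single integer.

Answer: 2

Derivation:
unit clause [-1] forces x1=F; simplify:
  drop 1 from [6, -3, 1] -> [6, -3]
  satisfied 2 clause(s); 4 remain; assigned so far: [1]
unit clause [-6] forces x6=F; simplify:
  drop 6 from [6, -3] -> [-3]
  drop 6 from [6, 4, -5] -> [4, -5]
  satisfied 1 clause(s); 3 remain; assigned so far: [1, 6]
unit clause [-3] forces x3=F; simplify:
  satisfied 1 clause(s); 2 remain; assigned so far: [1, 3, 6]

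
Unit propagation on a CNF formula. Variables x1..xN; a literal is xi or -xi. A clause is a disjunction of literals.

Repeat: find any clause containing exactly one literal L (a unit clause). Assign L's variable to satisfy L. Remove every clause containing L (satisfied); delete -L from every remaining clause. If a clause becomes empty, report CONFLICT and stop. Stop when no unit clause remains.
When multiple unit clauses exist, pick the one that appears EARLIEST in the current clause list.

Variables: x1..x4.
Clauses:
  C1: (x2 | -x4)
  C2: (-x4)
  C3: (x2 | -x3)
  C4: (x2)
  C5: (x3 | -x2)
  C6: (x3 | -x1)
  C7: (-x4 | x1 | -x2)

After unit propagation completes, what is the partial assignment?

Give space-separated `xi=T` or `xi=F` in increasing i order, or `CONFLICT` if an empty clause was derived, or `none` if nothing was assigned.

unit clause [-4] forces x4=F; simplify:
  satisfied 3 clause(s); 4 remain; assigned so far: [4]
unit clause [2] forces x2=T; simplify:
  drop -2 from [3, -2] -> [3]
  satisfied 2 clause(s); 2 remain; assigned so far: [2, 4]
unit clause [3] forces x3=T; simplify:
  satisfied 2 clause(s); 0 remain; assigned so far: [2, 3, 4]

Answer: x2=T x3=T x4=F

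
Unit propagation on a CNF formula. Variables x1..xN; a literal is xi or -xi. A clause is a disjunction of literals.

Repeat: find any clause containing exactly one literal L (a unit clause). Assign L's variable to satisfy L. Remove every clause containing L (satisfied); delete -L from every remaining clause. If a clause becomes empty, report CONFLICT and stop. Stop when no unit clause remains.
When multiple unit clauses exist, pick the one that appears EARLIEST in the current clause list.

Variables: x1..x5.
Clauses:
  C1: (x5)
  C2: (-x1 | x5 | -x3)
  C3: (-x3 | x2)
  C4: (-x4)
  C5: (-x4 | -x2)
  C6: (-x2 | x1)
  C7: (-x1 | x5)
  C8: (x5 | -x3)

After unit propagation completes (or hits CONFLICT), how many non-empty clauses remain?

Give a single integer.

Answer: 2

Derivation:
unit clause [5] forces x5=T; simplify:
  satisfied 4 clause(s); 4 remain; assigned so far: [5]
unit clause [-4] forces x4=F; simplify:
  satisfied 2 clause(s); 2 remain; assigned so far: [4, 5]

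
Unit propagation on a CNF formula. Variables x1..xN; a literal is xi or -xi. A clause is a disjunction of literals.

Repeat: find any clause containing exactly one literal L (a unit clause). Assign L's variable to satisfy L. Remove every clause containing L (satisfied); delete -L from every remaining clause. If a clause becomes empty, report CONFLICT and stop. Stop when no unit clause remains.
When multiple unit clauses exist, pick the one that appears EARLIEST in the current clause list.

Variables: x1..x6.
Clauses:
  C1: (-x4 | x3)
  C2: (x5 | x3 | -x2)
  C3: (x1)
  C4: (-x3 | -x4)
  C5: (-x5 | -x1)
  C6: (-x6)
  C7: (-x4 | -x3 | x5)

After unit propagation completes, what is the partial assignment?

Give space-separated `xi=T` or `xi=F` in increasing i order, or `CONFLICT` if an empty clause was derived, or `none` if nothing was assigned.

unit clause [1] forces x1=T; simplify:
  drop -1 from [-5, -1] -> [-5]
  satisfied 1 clause(s); 6 remain; assigned so far: [1]
unit clause [-5] forces x5=F; simplify:
  drop 5 from [5, 3, -2] -> [3, -2]
  drop 5 from [-4, -3, 5] -> [-4, -3]
  satisfied 1 clause(s); 5 remain; assigned so far: [1, 5]
unit clause [-6] forces x6=F; simplify:
  satisfied 1 clause(s); 4 remain; assigned so far: [1, 5, 6]

Answer: x1=T x5=F x6=F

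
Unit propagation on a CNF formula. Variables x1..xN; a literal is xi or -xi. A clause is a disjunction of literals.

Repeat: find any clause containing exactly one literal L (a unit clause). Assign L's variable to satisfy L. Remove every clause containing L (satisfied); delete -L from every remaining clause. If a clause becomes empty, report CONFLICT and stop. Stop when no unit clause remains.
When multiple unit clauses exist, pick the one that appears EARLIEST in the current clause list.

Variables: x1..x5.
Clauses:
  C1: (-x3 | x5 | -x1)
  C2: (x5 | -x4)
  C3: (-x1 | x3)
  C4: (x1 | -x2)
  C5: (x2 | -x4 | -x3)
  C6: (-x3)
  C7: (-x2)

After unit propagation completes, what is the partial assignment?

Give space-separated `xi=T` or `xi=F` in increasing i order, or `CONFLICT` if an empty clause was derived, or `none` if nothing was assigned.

unit clause [-3] forces x3=F; simplify:
  drop 3 from [-1, 3] -> [-1]
  satisfied 3 clause(s); 4 remain; assigned so far: [3]
unit clause [-1] forces x1=F; simplify:
  drop 1 from [1, -2] -> [-2]
  satisfied 1 clause(s); 3 remain; assigned so far: [1, 3]
unit clause [-2] forces x2=F; simplify:
  satisfied 2 clause(s); 1 remain; assigned so far: [1, 2, 3]

Answer: x1=F x2=F x3=F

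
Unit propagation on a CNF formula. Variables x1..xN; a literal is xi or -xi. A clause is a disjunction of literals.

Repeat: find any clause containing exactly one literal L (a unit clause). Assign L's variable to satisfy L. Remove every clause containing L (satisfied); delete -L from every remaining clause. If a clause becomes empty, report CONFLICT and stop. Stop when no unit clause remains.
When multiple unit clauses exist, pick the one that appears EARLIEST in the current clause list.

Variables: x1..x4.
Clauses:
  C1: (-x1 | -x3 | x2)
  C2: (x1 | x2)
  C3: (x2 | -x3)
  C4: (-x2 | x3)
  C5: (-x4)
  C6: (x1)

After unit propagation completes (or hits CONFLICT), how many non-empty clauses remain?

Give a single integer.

Answer: 3

Derivation:
unit clause [-4] forces x4=F; simplify:
  satisfied 1 clause(s); 5 remain; assigned so far: [4]
unit clause [1] forces x1=T; simplify:
  drop -1 from [-1, -3, 2] -> [-3, 2]
  satisfied 2 clause(s); 3 remain; assigned so far: [1, 4]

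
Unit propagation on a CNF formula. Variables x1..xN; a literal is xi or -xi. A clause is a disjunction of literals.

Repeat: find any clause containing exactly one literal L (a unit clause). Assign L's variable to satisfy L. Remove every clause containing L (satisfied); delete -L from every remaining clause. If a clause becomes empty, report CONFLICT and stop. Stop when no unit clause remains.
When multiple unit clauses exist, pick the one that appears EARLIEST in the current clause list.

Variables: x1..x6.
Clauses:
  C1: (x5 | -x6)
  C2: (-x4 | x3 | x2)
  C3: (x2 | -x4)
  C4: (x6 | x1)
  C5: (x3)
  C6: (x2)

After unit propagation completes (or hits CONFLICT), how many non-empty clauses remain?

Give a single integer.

unit clause [3] forces x3=T; simplify:
  satisfied 2 clause(s); 4 remain; assigned so far: [3]
unit clause [2] forces x2=T; simplify:
  satisfied 2 clause(s); 2 remain; assigned so far: [2, 3]

Answer: 2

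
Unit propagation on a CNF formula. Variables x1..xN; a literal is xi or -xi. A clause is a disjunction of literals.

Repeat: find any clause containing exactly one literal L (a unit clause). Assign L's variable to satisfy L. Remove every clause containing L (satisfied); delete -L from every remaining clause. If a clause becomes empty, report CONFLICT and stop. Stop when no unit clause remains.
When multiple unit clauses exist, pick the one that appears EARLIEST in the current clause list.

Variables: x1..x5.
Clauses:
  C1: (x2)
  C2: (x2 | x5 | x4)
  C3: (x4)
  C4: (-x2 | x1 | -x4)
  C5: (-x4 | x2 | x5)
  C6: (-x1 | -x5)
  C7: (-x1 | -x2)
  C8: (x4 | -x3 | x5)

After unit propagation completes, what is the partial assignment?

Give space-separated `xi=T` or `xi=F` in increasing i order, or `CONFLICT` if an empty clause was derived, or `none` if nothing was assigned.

Answer: CONFLICT

Derivation:
unit clause [2] forces x2=T; simplify:
  drop -2 from [-2, 1, -4] -> [1, -4]
  drop -2 from [-1, -2] -> [-1]
  satisfied 3 clause(s); 5 remain; assigned so far: [2]
unit clause [4] forces x4=T; simplify:
  drop -4 from [1, -4] -> [1]
  satisfied 2 clause(s); 3 remain; assigned so far: [2, 4]
unit clause [1] forces x1=T; simplify:
  drop -1 from [-1, -5] -> [-5]
  drop -1 from [-1] -> [] (empty!)
  satisfied 1 clause(s); 2 remain; assigned so far: [1, 2, 4]
CONFLICT (empty clause)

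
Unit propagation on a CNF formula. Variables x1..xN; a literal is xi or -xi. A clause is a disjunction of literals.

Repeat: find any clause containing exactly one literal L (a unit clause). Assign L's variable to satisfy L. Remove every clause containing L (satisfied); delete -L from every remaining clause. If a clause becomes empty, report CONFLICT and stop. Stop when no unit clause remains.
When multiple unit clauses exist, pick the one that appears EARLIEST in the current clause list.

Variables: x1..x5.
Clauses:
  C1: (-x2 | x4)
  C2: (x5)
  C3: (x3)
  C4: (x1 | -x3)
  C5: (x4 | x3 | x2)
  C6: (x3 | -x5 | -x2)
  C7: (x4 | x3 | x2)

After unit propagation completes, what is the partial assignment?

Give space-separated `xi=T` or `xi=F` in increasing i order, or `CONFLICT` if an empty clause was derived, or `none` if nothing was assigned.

Answer: x1=T x3=T x5=T

Derivation:
unit clause [5] forces x5=T; simplify:
  drop -5 from [3, -5, -2] -> [3, -2]
  satisfied 1 clause(s); 6 remain; assigned so far: [5]
unit clause [3] forces x3=T; simplify:
  drop -3 from [1, -3] -> [1]
  satisfied 4 clause(s); 2 remain; assigned so far: [3, 5]
unit clause [1] forces x1=T; simplify:
  satisfied 1 clause(s); 1 remain; assigned so far: [1, 3, 5]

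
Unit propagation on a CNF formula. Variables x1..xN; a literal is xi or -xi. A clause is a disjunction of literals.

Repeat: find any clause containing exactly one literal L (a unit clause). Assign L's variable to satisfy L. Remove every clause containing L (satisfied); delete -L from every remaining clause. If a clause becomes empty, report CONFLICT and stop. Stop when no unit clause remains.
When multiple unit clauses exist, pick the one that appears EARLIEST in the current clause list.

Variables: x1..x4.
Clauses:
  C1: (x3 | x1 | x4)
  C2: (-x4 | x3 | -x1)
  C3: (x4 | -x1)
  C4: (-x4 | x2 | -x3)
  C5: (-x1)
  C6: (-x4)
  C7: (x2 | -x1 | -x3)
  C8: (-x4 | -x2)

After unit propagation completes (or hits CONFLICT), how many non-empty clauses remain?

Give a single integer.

Answer: 0

Derivation:
unit clause [-1] forces x1=F; simplify:
  drop 1 from [3, 1, 4] -> [3, 4]
  satisfied 4 clause(s); 4 remain; assigned so far: [1]
unit clause [-4] forces x4=F; simplify:
  drop 4 from [3, 4] -> [3]
  satisfied 3 clause(s); 1 remain; assigned so far: [1, 4]
unit clause [3] forces x3=T; simplify:
  satisfied 1 clause(s); 0 remain; assigned so far: [1, 3, 4]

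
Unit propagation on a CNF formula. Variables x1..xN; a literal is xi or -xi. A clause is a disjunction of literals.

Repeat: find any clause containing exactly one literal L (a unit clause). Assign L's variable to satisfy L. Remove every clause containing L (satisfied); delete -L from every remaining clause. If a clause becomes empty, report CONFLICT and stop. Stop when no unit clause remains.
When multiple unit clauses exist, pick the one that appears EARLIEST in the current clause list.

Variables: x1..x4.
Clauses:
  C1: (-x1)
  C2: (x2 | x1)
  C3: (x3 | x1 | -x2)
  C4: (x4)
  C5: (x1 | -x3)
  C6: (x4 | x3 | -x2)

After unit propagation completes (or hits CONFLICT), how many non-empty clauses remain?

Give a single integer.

unit clause [-1] forces x1=F; simplify:
  drop 1 from [2, 1] -> [2]
  drop 1 from [3, 1, -2] -> [3, -2]
  drop 1 from [1, -3] -> [-3]
  satisfied 1 clause(s); 5 remain; assigned so far: [1]
unit clause [2] forces x2=T; simplify:
  drop -2 from [3, -2] -> [3]
  drop -2 from [4, 3, -2] -> [4, 3]
  satisfied 1 clause(s); 4 remain; assigned so far: [1, 2]
unit clause [3] forces x3=T; simplify:
  drop -3 from [-3] -> [] (empty!)
  satisfied 2 clause(s); 2 remain; assigned so far: [1, 2, 3]
CONFLICT (empty clause)

Answer: 1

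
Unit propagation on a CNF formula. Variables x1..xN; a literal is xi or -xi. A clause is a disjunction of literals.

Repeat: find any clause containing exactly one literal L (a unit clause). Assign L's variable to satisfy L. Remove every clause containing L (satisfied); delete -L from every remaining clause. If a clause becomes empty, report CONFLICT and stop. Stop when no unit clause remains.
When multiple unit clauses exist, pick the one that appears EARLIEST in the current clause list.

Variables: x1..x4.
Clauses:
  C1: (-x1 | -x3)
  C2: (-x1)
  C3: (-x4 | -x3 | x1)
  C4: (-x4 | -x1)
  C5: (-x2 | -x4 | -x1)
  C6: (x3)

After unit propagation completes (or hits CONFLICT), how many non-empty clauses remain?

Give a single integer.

Answer: 0

Derivation:
unit clause [-1] forces x1=F; simplify:
  drop 1 from [-4, -3, 1] -> [-4, -3]
  satisfied 4 clause(s); 2 remain; assigned so far: [1]
unit clause [3] forces x3=T; simplify:
  drop -3 from [-4, -3] -> [-4]
  satisfied 1 clause(s); 1 remain; assigned so far: [1, 3]
unit clause [-4] forces x4=F; simplify:
  satisfied 1 clause(s); 0 remain; assigned so far: [1, 3, 4]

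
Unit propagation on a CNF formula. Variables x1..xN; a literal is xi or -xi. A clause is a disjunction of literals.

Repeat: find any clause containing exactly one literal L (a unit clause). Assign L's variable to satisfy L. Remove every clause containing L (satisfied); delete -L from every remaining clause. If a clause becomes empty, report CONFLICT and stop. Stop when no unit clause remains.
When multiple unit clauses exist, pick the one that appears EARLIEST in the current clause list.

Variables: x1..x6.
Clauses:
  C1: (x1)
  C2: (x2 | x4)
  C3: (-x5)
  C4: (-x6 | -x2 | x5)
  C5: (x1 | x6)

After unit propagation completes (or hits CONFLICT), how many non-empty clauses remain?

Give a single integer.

Answer: 2

Derivation:
unit clause [1] forces x1=T; simplify:
  satisfied 2 clause(s); 3 remain; assigned so far: [1]
unit clause [-5] forces x5=F; simplify:
  drop 5 from [-6, -2, 5] -> [-6, -2]
  satisfied 1 clause(s); 2 remain; assigned so far: [1, 5]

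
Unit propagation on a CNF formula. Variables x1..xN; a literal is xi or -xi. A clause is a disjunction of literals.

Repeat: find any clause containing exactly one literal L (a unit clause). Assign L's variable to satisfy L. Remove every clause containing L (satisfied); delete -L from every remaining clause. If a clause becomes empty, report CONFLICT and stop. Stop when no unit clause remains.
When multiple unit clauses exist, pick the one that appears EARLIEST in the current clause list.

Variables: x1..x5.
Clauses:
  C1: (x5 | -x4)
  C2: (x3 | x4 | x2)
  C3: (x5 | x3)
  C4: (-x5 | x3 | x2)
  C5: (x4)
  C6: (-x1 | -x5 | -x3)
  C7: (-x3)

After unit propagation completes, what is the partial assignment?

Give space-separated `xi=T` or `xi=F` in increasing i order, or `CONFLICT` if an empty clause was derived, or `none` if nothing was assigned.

Answer: x2=T x3=F x4=T x5=T

Derivation:
unit clause [4] forces x4=T; simplify:
  drop -4 from [5, -4] -> [5]
  satisfied 2 clause(s); 5 remain; assigned so far: [4]
unit clause [5] forces x5=T; simplify:
  drop -5 from [-5, 3, 2] -> [3, 2]
  drop -5 from [-1, -5, -3] -> [-1, -3]
  satisfied 2 clause(s); 3 remain; assigned so far: [4, 5]
unit clause [-3] forces x3=F; simplify:
  drop 3 from [3, 2] -> [2]
  satisfied 2 clause(s); 1 remain; assigned so far: [3, 4, 5]
unit clause [2] forces x2=T; simplify:
  satisfied 1 clause(s); 0 remain; assigned so far: [2, 3, 4, 5]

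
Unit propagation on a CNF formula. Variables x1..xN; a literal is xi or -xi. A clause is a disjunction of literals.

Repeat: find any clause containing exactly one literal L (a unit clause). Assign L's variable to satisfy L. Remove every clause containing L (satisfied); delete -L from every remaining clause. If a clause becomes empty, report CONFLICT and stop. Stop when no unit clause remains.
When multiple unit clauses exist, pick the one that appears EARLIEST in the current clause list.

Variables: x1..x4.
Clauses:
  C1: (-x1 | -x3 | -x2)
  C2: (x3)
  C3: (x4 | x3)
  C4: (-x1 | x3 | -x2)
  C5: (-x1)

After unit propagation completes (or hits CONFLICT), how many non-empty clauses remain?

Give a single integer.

unit clause [3] forces x3=T; simplify:
  drop -3 from [-1, -3, -2] -> [-1, -2]
  satisfied 3 clause(s); 2 remain; assigned so far: [3]
unit clause [-1] forces x1=F; simplify:
  satisfied 2 clause(s); 0 remain; assigned so far: [1, 3]

Answer: 0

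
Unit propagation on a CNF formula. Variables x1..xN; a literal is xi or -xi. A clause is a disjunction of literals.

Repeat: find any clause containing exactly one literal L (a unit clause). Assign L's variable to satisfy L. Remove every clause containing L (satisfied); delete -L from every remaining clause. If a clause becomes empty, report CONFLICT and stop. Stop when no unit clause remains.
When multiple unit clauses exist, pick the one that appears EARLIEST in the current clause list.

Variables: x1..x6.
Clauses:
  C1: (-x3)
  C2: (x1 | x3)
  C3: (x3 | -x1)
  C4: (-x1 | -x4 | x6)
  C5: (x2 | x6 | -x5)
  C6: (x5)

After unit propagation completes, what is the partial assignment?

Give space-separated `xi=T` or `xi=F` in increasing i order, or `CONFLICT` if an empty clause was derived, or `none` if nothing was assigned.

Answer: CONFLICT

Derivation:
unit clause [-3] forces x3=F; simplify:
  drop 3 from [1, 3] -> [1]
  drop 3 from [3, -1] -> [-1]
  satisfied 1 clause(s); 5 remain; assigned so far: [3]
unit clause [1] forces x1=T; simplify:
  drop -1 from [-1] -> [] (empty!)
  drop -1 from [-1, -4, 6] -> [-4, 6]
  satisfied 1 clause(s); 4 remain; assigned so far: [1, 3]
CONFLICT (empty clause)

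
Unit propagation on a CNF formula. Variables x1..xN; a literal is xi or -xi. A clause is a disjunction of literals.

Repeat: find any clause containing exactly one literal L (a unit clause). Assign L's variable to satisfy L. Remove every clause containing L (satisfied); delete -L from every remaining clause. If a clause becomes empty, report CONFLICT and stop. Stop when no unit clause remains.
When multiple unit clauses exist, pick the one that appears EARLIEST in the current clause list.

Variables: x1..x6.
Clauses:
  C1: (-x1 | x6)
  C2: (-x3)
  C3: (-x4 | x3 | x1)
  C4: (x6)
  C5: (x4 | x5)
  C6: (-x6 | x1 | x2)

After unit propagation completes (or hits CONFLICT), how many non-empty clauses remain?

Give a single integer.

Answer: 3

Derivation:
unit clause [-3] forces x3=F; simplify:
  drop 3 from [-4, 3, 1] -> [-4, 1]
  satisfied 1 clause(s); 5 remain; assigned so far: [3]
unit clause [6] forces x6=T; simplify:
  drop -6 from [-6, 1, 2] -> [1, 2]
  satisfied 2 clause(s); 3 remain; assigned so far: [3, 6]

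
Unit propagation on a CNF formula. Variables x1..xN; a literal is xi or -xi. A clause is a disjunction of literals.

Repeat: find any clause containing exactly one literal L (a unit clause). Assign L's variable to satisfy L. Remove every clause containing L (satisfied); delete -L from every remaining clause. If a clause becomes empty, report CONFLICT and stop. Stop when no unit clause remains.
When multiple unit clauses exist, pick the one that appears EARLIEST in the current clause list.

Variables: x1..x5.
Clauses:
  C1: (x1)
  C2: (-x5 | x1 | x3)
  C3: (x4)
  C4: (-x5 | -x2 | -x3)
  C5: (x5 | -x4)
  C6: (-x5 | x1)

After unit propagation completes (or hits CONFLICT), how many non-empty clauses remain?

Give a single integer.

Answer: 1

Derivation:
unit clause [1] forces x1=T; simplify:
  satisfied 3 clause(s); 3 remain; assigned so far: [1]
unit clause [4] forces x4=T; simplify:
  drop -4 from [5, -4] -> [5]
  satisfied 1 clause(s); 2 remain; assigned so far: [1, 4]
unit clause [5] forces x5=T; simplify:
  drop -5 from [-5, -2, -3] -> [-2, -3]
  satisfied 1 clause(s); 1 remain; assigned so far: [1, 4, 5]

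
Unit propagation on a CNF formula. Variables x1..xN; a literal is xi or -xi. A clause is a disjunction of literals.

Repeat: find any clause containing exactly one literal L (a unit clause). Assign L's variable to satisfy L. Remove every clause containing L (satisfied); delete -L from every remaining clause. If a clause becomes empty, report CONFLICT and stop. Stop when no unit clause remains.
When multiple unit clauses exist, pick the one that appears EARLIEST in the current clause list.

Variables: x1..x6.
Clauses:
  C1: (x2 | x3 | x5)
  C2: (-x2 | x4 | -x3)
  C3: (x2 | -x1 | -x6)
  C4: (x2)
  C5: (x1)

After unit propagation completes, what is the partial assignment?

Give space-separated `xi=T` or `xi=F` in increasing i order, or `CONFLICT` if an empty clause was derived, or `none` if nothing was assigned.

unit clause [2] forces x2=T; simplify:
  drop -2 from [-2, 4, -3] -> [4, -3]
  satisfied 3 clause(s); 2 remain; assigned so far: [2]
unit clause [1] forces x1=T; simplify:
  satisfied 1 clause(s); 1 remain; assigned so far: [1, 2]

Answer: x1=T x2=T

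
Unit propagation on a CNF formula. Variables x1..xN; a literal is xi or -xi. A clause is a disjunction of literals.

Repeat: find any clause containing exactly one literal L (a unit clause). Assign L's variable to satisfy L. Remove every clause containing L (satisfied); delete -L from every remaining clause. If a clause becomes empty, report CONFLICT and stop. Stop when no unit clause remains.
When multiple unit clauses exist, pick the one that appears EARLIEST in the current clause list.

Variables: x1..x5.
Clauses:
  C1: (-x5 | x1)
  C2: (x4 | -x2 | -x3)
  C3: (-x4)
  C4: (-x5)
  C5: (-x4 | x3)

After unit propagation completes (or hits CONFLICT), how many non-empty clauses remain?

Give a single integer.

Answer: 1

Derivation:
unit clause [-4] forces x4=F; simplify:
  drop 4 from [4, -2, -3] -> [-2, -3]
  satisfied 2 clause(s); 3 remain; assigned so far: [4]
unit clause [-5] forces x5=F; simplify:
  satisfied 2 clause(s); 1 remain; assigned so far: [4, 5]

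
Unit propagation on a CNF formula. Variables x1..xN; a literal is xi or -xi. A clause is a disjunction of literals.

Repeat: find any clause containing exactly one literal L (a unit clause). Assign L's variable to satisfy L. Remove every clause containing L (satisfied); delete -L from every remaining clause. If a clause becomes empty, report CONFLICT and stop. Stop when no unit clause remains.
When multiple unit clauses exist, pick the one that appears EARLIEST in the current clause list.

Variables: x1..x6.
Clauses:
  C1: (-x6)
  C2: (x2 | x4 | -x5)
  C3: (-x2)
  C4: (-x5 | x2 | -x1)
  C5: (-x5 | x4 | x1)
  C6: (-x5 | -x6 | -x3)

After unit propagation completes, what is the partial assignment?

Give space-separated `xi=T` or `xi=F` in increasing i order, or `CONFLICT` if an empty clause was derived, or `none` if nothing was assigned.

Answer: x2=F x6=F

Derivation:
unit clause [-6] forces x6=F; simplify:
  satisfied 2 clause(s); 4 remain; assigned so far: [6]
unit clause [-2] forces x2=F; simplify:
  drop 2 from [2, 4, -5] -> [4, -5]
  drop 2 from [-5, 2, -1] -> [-5, -1]
  satisfied 1 clause(s); 3 remain; assigned so far: [2, 6]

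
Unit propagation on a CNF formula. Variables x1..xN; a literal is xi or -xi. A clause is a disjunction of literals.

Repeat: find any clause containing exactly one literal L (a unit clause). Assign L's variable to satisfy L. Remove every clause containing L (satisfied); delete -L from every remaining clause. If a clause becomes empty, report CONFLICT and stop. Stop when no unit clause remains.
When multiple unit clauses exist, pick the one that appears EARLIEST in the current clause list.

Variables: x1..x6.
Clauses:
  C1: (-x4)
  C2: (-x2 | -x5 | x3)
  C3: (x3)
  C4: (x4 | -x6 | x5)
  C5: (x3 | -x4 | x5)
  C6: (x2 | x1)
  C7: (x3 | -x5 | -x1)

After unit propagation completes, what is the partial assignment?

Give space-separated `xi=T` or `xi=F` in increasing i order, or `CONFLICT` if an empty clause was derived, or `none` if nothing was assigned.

unit clause [-4] forces x4=F; simplify:
  drop 4 from [4, -6, 5] -> [-6, 5]
  satisfied 2 clause(s); 5 remain; assigned so far: [4]
unit clause [3] forces x3=T; simplify:
  satisfied 3 clause(s); 2 remain; assigned so far: [3, 4]

Answer: x3=T x4=F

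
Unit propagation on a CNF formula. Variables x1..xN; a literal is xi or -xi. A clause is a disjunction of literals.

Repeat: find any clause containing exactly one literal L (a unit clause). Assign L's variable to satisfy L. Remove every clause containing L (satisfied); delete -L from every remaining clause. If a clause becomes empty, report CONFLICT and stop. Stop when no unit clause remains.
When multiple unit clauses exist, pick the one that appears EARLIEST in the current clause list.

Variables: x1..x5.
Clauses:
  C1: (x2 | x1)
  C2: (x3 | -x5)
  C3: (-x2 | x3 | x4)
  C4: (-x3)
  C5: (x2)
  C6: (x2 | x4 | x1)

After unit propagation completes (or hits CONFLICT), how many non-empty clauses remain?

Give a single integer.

Answer: 0

Derivation:
unit clause [-3] forces x3=F; simplify:
  drop 3 from [3, -5] -> [-5]
  drop 3 from [-2, 3, 4] -> [-2, 4]
  satisfied 1 clause(s); 5 remain; assigned so far: [3]
unit clause [-5] forces x5=F; simplify:
  satisfied 1 clause(s); 4 remain; assigned so far: [3, 5]
unit clause [2] forces x2=T; simplify:
  drop -2 from [-2, 4] -> [4]
  satisfied 3 clause(s); 1 remain; assigned so far: [2, 3, 5]
unit clause [4] forces x4=T; simplify:
  satisfied 1 clause(s); 0 remain; assigned so far: [2, 3, 4, 5]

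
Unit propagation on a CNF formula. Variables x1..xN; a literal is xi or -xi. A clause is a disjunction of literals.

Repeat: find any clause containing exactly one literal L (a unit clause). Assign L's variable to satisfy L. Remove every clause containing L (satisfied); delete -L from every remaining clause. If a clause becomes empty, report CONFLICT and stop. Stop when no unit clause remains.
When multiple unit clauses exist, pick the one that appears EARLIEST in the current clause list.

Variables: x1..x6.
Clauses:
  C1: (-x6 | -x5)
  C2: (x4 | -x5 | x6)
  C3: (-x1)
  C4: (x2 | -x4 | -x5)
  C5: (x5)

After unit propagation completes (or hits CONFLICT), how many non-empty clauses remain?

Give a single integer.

unit clause [-1] forces x1=F; simplify:
  satisfied 1 clause(s); 4 remain; assigned so far: [1]
unit clause [5] forces x5=T; simplify:
  drop -5 from [-6, -5] -> [-6]
  drop -5 from [4, -5, 6] -> [4, 6]
  drop -5 from [2, -4, -5] -> [2, -4]
  satisfied 1 clause(s); 3 remain; assigned so far: [1, 5]
unit clause [-6] forces x6=F; simplify:
  drop 6 from [4, 6] -> [4]
  satisfied 1 clause(s); 2 remain; assigned so far: [1, 5, 6]
unit clause [4] forces x4=T; simplify:
  drop -4 from [2, -4] -> [2]
  satisfied 1 clause(s); 1 remain; assigned so far: [1, 4, 5, 6]
unit clause [2] forces x2=T; simplify:
  satisfied 1 clause(s); 0 remain; assigned so far: [1, 2, 4, 5, 6]

Answer: 0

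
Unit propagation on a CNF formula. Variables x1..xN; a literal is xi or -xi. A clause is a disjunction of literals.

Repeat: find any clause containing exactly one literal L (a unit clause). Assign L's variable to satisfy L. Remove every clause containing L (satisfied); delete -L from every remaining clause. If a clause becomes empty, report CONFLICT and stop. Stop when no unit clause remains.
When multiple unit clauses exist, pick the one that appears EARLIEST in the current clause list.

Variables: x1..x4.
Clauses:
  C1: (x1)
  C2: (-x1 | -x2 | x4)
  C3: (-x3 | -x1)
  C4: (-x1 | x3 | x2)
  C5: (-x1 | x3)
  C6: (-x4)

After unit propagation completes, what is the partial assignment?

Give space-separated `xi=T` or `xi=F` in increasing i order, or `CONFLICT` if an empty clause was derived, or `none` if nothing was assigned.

unit clause [1] forces x1=T; simplify:
  drop -1 from [-1, -2, 4] -> [-2, 4]
  drop -1 from [-3, -1] -> [-3]
  drop -1 from [-1, 3, 2] -> [3, 2]
  drop -1 from [-1, 3] -> [3]
  satisfied 1 clause(s); 5 remain; assigned so far: [1]
unit clause [-3] forces x3=F; simplify:
  drop 3 from [3, 2] -> [2]
  drop 3 from [3] -> [] (empty!)
  satisfied 1 clause(s); 4 remain; assigned so far: [1, 3]
CONFLICT (empty clause)

Answer: CONFLICT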